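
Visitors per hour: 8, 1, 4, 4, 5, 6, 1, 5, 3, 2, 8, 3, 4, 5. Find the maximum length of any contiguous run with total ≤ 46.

→ 8: sum 8, len 1
→ 1: sum 9, len 2
→ 4: sum 13, len 3
→ 4: sum 17, len 4
→ 5: sum 22, len 5
→ 6: sum 28, len 6
→ 1: sum 29, len 7
→ 5: sum 34, len 8
→ 3: sum 37, len 9
→ 2: sum 39, len 10
→ 8 (dropped 8): sum 39, len 10
→ 3: sum 42, len 11
→ 4: sum 46, len 12
→ 5 (dropped 1, 4): sum 46, len 11
Longest length seen: 12.

12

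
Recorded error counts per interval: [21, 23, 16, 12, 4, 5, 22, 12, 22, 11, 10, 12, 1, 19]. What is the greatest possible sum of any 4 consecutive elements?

72

Each size-4 window and its sum:
21 23 16 12 → sum 72
23 16 12 4 → sum 55
16 12 4 5 → sum 37
12 4 5 22 → sum 43
4 5 22 12 → sum 43
5 22 12 22 → sum 61
22 12 22 11 → sum 67
12 22 11 10 → sum 55
22 11 10 12 → sum 55
11 10 12 1 → sum 34
10 12 1 19 → sum 42
Greatest of these is 72.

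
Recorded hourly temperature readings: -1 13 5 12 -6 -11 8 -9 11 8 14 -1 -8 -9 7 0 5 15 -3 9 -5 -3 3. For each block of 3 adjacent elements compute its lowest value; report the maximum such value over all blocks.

(-1, 13, 5) → min -1
(13, 5, 12) → min 5
(5, 12, -6) → min -6
(12, -6, -11) → min -11
(-6, -11, 8) → min -11
(-11, 8, -9) → min -11
(8, -9, 11) → min -9
(-9, 11, 8) → min -9
(11, 8, 14) → min 8
(8, 14, -1) → min -1
(14, -1, -8) → min -8
(-1, -8, -9) → min -9
(-8, -9, 7) → min -9
(-9, 7, 0) → min -9
(7, 0, 5) → min 0
(0, 5, 15) → min 0
(5, 15, -3) → min -3
(15, -3, 9) → min -3
(-3, 9, -5) → min -5
(9, -5, -3) → min -5
(-5, -3, 3) → min -5
Maximum of these is 8.

8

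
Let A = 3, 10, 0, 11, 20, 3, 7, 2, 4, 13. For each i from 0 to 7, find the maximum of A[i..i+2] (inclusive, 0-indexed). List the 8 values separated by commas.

10, 11, 20, 20, 20, 7, 7, 13

(3, 10, 0) → max 10
(10, 0, 11) → max 11
(0, 11, 20) → max 20
(11, 20, 3) → max 20
(20, 3, 7) → max 20
(3, 7, 2) → max 7
(7, 2, 4) → max 7
(2, 4, 13) → max 13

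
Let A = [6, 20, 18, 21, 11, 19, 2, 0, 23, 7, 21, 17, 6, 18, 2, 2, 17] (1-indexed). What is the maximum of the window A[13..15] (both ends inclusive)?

Elements at indices 13..15: 6, 18, 2
max(6, 18, 2) = 18

18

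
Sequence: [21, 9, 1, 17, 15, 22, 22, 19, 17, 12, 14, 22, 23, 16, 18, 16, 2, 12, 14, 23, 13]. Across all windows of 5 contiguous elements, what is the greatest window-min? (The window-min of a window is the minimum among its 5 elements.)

16

Window mins for each of the 17 positions:
[21, 9, 1, 17, 15] → min 1
[9, 1, 17, 15, 22] → min 1
[1, 17, 15, 22, 22] → min 1
[17, 15, 22, 22, 19] → min 15
[15, 22, 22, 19, 17] → min 15
[22, 22, 19, 17, 12] → min 12
[22, 19, 17, 12, 14] → min 12
[19, 17, 12, 14, 22] → min 12
[17, 12, 14, 22, 23] → min 12
[12, 14, 22, 23, 16] → min 12
[14, 22, 23, 16, 18] → min 14
[22, 23, 16, 18, 16] → min 16
[23, 16, 18, 16, 2] → min 2
[16, 18, 16, 2, 12] → min 2
[18, 16, 2, 12, 14] → min 2
[16, 2, 12, 14, 23] → min 2
[2, 12, 14, 23, 13] → min 2
Greatest of these is 16.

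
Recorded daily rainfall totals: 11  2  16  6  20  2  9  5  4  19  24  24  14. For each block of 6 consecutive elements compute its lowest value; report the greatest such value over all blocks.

(11, 2, 16, 6, 20, 2) → min 2
(2, 16, 6, 20, 2, 9) → min 2
(16, 6, 20, 2, 9, 5) → min 2
(6, 20, 2, 9, 5, 4) → min 2
(20, 2, 9, 5, 4, 19) → min 2
(2, 9, 5, 4, 19, 24) → min 2
(9, 5, 4, 19, 24, 24) → min 4
(5, 4, 19, 24, 24, 14) → min 4
Greatest of these is 4.

4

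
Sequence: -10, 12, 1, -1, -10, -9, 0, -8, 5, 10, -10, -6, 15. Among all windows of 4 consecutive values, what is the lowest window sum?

(-10, 12, 1, -1) → sum 2
(12, 1, -1, -10) → sum 2
(1, -1, -10, -9) → sum -19
(-1, -10, -9, 0) → sum -20
(-10, -9, 0, -8) → sum -27
(-9, 0, -8, 5) → sum -12
(0, -8, 5, 10) → sum 7
(-8, 5, 10, -10) → sum -3
(5, 10, -10, -6) → sum -1
(10, -10, -6, 15) → sum 9
Lowest of these is -27.

-27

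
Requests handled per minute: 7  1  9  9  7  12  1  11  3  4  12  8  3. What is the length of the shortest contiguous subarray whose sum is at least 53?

add 7: running sum 7 < 53
add 1: running sum 8 < 53
add 9: running sum 17 < 53
add 9: running sum 26 < 53
add 7: running sum 33 < 53
add 12: running sum 45 < 53
add 1: running sum 46 < 53
end 7: [7, 1, 9, 9, 7, 12, 1, 11] sum 57, len 8
end 8: [1, 9, 9, 7, 12, 1, 11, 3] sum 53, len 8
end 9: [9, 9, 7, 12, 1, 11, 3, 4] sum 56, len 8
end 10: [9, 7, 12, 1, 11, 3, 4, 12] sum 59, len 8
end 11: [7, 12, 1, 11, 3, 4, 12, 8] sum 58, len 8
end 12: [12, 1, 11, 3, 4, 12, 8, 3] sum 54, len 8
Shortest qualifying length: 8.

8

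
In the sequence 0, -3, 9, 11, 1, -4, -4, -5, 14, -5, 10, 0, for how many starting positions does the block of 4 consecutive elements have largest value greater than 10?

[0, -3, 9, 11] → max 11  > 10 ✓
[-3, 9, 11, 1] → max 11  > 10 ✓
[9, 11, 1, -4] → max 11  > 10 ✓
[11, 1, -4, -4] → max 11  > 10 ✓
[1, -4, -4, -5] → max 1
[-4, -4, -5, 14] → max 14  > 10 ✓
[-4, -5, 14, -5] → max 14  > 10 ✓
[-5, 14, -5, 10] → max 14  > 10 ✓
[14, -5, 10, 0] → max 14  > 10 ✓
8 windows satisfy the condition.

8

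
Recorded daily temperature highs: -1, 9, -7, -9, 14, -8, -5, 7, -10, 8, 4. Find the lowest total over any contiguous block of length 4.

-16

-1 9 -7 -9 → sum -8
9 -7 -9 14 → sum 7
-7 -9 14 -8 → sum -10
-9 14 -8 -5 → sum -8
14 -8 -5 7 → sum 8
-8 -5 7 -10 → sum -16
-5 7 -10 8 → sum 0
7 -10 8 4 → sum 9
Lowest of these is -16.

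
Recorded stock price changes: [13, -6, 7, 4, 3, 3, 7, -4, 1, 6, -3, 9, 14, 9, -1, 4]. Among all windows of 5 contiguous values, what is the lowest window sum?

(13, -6, 7, 4, 3) → sum 21
(-6, 7, 4, 3, 3) → sum 11
(7, 4, 3, 3, 7) → sum 24
(4, 3, 3, 7, -4) → sum 13
(3, 3, 7, -4, 1) → sum 10
(3, 7, -4, 1, 6) → sum 13
(7, -4, 1, 6, -3) → sum 7
(-4, 1, 6, -3, 9) → sum 9
(1, 6, -3, 9, 14) → sum 27
(6, -3, 9, 14, 9) → sum 35
(-3, 9, 14, 9, -1) → sum 28
(9, 14, 9, -1, 4) → sum 35
Lowest of these is 7.

7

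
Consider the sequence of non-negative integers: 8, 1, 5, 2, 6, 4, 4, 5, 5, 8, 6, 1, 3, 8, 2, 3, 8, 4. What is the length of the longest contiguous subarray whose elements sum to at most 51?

→ 8: sum 8, len 1
→ 1: sum 9, len 2
→ 5: sum 14, len 3
→ 2: sum 16, len 4
→ 6: sum 22, len 5
→ 4: sum 26, len 6
→ 4: sum 30, len 7
→ 5: sum 35, len 8
→ 5: sum 40, len 9
→ 8: sum 48, len 10
→ 6 (dropped 8): sum 46, len 10
→ 1: sum 47, len 11
→ 3: sum 50, len 12
→ 8 (dropped 1, 5, 2): sum 50, len 10
→ 2 (dropped 6): sum 46, len 10
→ 3: sum 49, len 11
→ 8 (dropped 4, 4): sum 49, len 10
→ 4 (dropped 5): sum 48, len 10
Longest length seen: 12.

12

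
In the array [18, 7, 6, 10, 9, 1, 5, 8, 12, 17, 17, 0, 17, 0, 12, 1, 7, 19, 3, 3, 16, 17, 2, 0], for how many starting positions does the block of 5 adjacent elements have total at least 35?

(18, 7, 6, 10, 9) → sum 50  ≥ 35 ✓
(7, 6, 10, 9, 1) → sum 33
(6, 10, 9, 1, 5) → sum 31
(10, 9, 1, 5, 8) → sum 33
(9, 1, 5, 8, 12) → sum 35  ≥ 35 ✓
(1, 5, 8, 12, 17) → sum 43  ≥ 35 ✓
(5, 8, 12, 17, 17) → sum 59  ≥ 35 ✓
(8, 12, 17, 17, 0) → sum 54  ≥ 35 ✓
(12, 17, 17, 0, 17) → sum 63  ≥ 35 ✓
(17, 17, 0, 17, 0) → sum 51  ≥ 35 ✓
(17, 0, 17, 0, 12) → sum 46  ≥ 35 ✓
(0, 17, 0, 12, 1) → sum 30
(17, 0, 12, 1, 7) → sum 37  ≥ 35 ✓
(0, 12, 1, 7, 19) → sum 39  ≥ 35 ✓
(12, 1, 7, 19, 3) → sum 42  ≥ 35 ✓
(1, 7, 19, 3, 3) → sum 33
(7, 19, 3, 3, 16) → sum 48  ≥ 35 ✓
(19, 3, 3, 16, 17) → sum 58  ≥ 35 ✓
(3, 3, 16, 17, 2) → sum 41  ≥ 35 ✓
(3, 16, 17, 2, 0) → sum 38  ≥ 35 ✓
15 windows satisfy the condition.

15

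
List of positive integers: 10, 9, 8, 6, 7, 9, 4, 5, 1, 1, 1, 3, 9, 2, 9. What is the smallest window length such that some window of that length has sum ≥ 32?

add 10: running sum 10 < 32
add 9: running sum 19 < 32
add 8: running sum 27 < 32
add 6: shortest ending here [10, 9, 8, 6] sum 33, len 4
add 7: shortest ending here [10, 9, 8, 6, 7] sum 40, len 5
add 9: shortest ending here [9, 8, 6, 7, 9] sum 39, len 5
add 4: shortest ending here [8, 6, 7, 9, 4] sum 34, len 5
add 5: shortest ending here [8, 6, 7, 9, 4, 5] sum 39, len 6
add 1: shortest ending here [6, 7, 9, 4, 5, 1] sum 32, len 6
add 1: shortest ending here [6, 7, 9, 4, 5, 1, 1] sum 33, len 7
add 1: shortest ending here [6, 7, 9, 4, 5, 1, 1, 1] sum 34, len 8
add 3: shortest ending here [6, 7, 9, 4, 5, 1, 1, 1, 3] sum 37, len 9
add 9: shortest ending here [9, 4, 5, 1, 1, 1, 3, 9] sum 33, len 8
add 2: shortest ending here [9, 4, 5, 1, 1, 1, 3, 9, 2] sum 35, len 9
add 9: shortest ending here [4, 5, 1, 1, 1, 3, 9, 2, 9] sum 35, len 9
Shortest qualifying length: 4.

4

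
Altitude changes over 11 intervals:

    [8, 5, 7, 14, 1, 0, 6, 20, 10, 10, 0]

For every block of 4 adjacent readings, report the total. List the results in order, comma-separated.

34, 27, 22, 21, 27, 36, 46, 40

(8, 5, 7, 14) → sum 34
(5, 7, 14, 1) → sum 27
(7, 14, 1, 0) → sum 22
(14, 1, 0, 6) → sum 21
(1, 0, 6, 20) → sum 27
(0, 6, 20, 10) → sum 36
(6, 20, 10, 10) → sum 46
(20, 10, 10, 0) → sum 40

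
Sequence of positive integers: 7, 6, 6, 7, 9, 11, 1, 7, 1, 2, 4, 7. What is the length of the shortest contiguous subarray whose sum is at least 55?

Extend right; whenever the sum reaches 55, record the length and shrink from the left:
add 7: running sum 7 < 55
add 6: running sum 13 < 55
add 6: running sum 19 < 55
add 7: running sum 26 < 55
add 9: running sum 35 < 55
add 11: running sum 46 < 55
add 1: running sum 47 < 55
add 7: running sum 54 < 55
add 1: shortest ending here [7, 6, 6, 7, 9, 11, 1, 7, 1] sum 55, len 9
add 2: shortest ending here [7, 6, 6, 7, 9, 11, 1, 7, 1, 2] sum 57, len 10
add 4: shortest ending here [7, 6, 6, 7, 9, 11, 1, 7, 1, 2, 4] sum 61, len 11
add 7: shortest ending here [6, 7, 9, 11, 1, 7, 1, 2, 4, 7] sum 55, len 10
Shortest qualifying length: 9.

9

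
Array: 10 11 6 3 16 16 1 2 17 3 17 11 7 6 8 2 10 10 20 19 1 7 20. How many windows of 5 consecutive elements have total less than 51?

[10, 11, 6, 3, 16] → sum 46  < 51 ✓
[11, 6, 3, 16, 16] → sum 52
[6, 3, 16, 16, 1] → sum 42  < 51 ✓
[3, 16, 16, 1, 2] → sum 38  < 51 ✓
[16, 16, 1, 2, 17] → sum 52
[16, 1, 2, 17, 3] → sum 39  < 51 ✓
[1, 2, 17, 3, 17] → sum 40  < 51 ✓
[2, 17, 3, 17, 11] → sum 50  < 51 ✓
[17, 3, 17, 11, 7] → sum 55
[3, 17, 11, 7, 6] → sum 44  < 51 ✓
[17, 11, 7, 6, 8] → sum 49  < 51 ✓
[11, 7, 6, 8, 2] → sum 34  < 51 ✓
[7, 6, 8, 2, 10] → sum 33  < 51 ✓
[6, 8, 2, 10, 10] → sum 36  < 51 ✓
[8, 2, 10, 10, 20] → sum 50  < 51 ✓
[2, 10, 10, 20, 19] → sum 61
[10, 10, 20, 19, 1] → sum 60
[10, 20, 19, 1, 7] → sum 57
[20, 19, 1, 7, 20] → sum 67
12 windows satisfy the condition.

12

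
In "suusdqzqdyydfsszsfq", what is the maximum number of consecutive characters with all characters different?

5

add s: [s] len 1
add u: [s, u] len 2
add u (repeat u, move left end past it): [u] len 1
add s: [u, s] len 2
add d: [u, s, d] len 3
add q: [u, s, d, q] len 4
add z: [u, s, d, q, z] len 5
add q (repeat q, move left end past it): [z, q] len 2
add d: [z, q, d] len 3
add y: [z, q, d, y] len 4
add y (repeat y, move left end past it): [y] len 1
add d: [y, d] len 2
add f: [y, d, f] len 3
add s: [y, d, f, s] len 4
add s (repeat s, move left end past it): [s] len 1
add z: [s, z] len 2
add s (repeat s, move left end past it): [z, s] len 2
add f: [z, s, f] len 3
add q: [z, s, f, q] len 4
Longest all-distinct length: 5.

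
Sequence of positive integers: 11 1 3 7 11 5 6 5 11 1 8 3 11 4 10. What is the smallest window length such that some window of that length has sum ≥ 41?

add 11: running sum 11 < 41
add 1: running sum 12 < 41
add 3: running sum 15 < 41
add 7: running sum 22 < 41
add 11: running sum 33 < 41
add 5: running sum 38 < 41
add 6: shortest ending here [11, 1, 3, 7, 11, 5, 6] sum 44, len 7
add 5: shortest ending here [11, 1, 3, 7, 11, 5, 6, 5] sum 49, len 8
add 11: shortest ending here [7, 11, 5, 6, 5, 11] sum 45, len 6
add 1: shortest ending here [7, 11, 5, 6, 5, 11, 1] sum 46, len 7
add 8: shortest ending here [11, 5, 6, 5, 11, 1, 8] sum 47, len 7
add 3: shortest ending here [11, 5, 6, 5, 11, 1, 8, 3] sum 50, len 8
add 11: shortest ending here [6, 5, 11, 1, 8, 3, 11] sum 45, len 7
add 4: shortest ending here [5, 11, 1, 8, 3, 11, 4] sum 43, len 7
add 10: shortest ending here [11, 1, 8, 3, 11, 4, 10] sum 48, len 7
Shortest qualifying length: 6.

6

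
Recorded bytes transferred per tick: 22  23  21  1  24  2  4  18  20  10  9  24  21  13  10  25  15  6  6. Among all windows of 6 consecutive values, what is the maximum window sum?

Each size-6 window and its sum:
[22, 23, 21, 1, 24, 2] → sum 93
[23, 21, 1, 24, 2, 4] → sum 75
[21, 1, 24, 2, 4, 18] → sum 70
[1, 24, 2, 4, 18, 20] → sum 69
[24, 2, 4, 18, 20, 10] → sum 78
[2, 4, 18, 20, 10, 9] → sum 63
[4, 18, 20, 10, 9, 24] → sum 85
[18, 20, 10, 9, 24, 21] → sum 102
[20, 10, 9, 24, 21, 13] → sum 97
[10, 9, 24, 21, 13, 10] → sum 87
[9, 24, 21, 13, 10, 25] → sum 102
[24, 21, 13, 10, 25, 15] → sum 108
[21, 13, 10, 25, 15, 6] → sum 90
[13, 10, 25, 15, 6, 6] → sum 75
Maximum of these is 108.

108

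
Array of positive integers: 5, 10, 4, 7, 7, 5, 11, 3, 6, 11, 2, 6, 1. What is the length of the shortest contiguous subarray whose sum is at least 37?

add 5: running sum 5 < 37
add 10: running sum 15 < 37
add 4: running sum 19 < 37
add 7: running sum 26 < 37
add 7: running sum 33 < 37
add 5: shortest ending here [5, 10, 4, 7, 7, 5] sum 38, len 6
add 11: shortest ending here [10, 4, 7, 7, 5, 11] sum 44, len 6
add 3: shortest ending here [4, 7, 7, 5, 11, 3] sum 37, len 6
add 6: shortest ending here [7, 7, 5, 11, 3, 6] sum 39, len 6
add 11: shortest ending here [7, 5, 11, 3, 6, 11] sum 43, len 6
add 2: shortest ending here [5, 11, 3, 6, 11, 2] sum 38, len 6
add 6: shortest ending here [11, 3, 6, 11, 2, 6] sum 39, len 6
add 1: shortest ending here [11, 3, 6, 11, 2, 6, 1] sum 40, len 7
Shortest qualifying length: 6.

6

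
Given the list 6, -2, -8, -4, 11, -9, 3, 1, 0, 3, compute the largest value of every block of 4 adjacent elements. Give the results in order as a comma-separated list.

(6, -2, -8, -4) → max 6
(-2, -8, -4, 11) → max 11
(-8, -4, 11, -9) → max 11
(-4, 11, -9, 3) → max 11
(11, -9, 3, 1) → max 11
(-9, 3, 1, 0) → max 3
(3, 1, 0, 3) → max 3

6, 11, 11, 11, 11, 3, 3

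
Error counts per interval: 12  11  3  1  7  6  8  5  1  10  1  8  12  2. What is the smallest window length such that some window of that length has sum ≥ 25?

3

Extend right; whenever the sum reaches 25, record the length and shrink from the left:
add 12: running sum 12 < 25
add 11: running sum 23 < 25
end 2: [12, 11, 3] sum 26, len 3
end 3: [12, 11, 3, 1] sum 27, len 4
end 4: [12, 11, 3, 1, 7] sum 34, len 5
end 5: [11, 3, 1, 7, 6] sum 28, len 5
end 6: [3, 1, 7, 6, 8] sum 25, len 5
end 7: [7, 6, 8, 5] sum 26, len 4
end 8: [7, 6, 8, 5, 1] sum 27, len 5
end 9: [6, 8, 5, 1, 10] sum 30, len 5
end 10: [8, 5, 1, 10, 1] sum 25, len 5
end 11: [5, 1, 10, 1, 8] sum 25, len 5
end 12: [10, 1, 8, 12] sum 31, len 4
end 13: [10, 1, 8, 12, 2] sum 33, len 5
Shortest qualifying length: 3.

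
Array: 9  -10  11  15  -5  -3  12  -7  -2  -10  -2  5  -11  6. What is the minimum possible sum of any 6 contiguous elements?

-27

Window sums for each of the 9 positions:
9 -10 11 15 -5 -3 → sum 17
-10 11 15 -5 -3 12 → sum 20
11 15 -5 -3 12 -7 → sum 23
15 -5 -3 12 -7 -2 → sum 10
-5 -3 12 -7 -2 -10 → sum -15
-3 12 -7 -2 -10 -2 → sum -12
12 -7 -2 -10 -2 5 → sum -4
-7 -2 -10 -2 5 -11 → sum -27
-2 -10 -2 5 -11 6 → sum -14
Minimum of these is -27.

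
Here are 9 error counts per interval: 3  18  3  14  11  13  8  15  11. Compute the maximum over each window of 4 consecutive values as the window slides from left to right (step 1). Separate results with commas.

3 18 3 14 → max 18
18 3 14 11 → max 18
3 14 11 13 → max 14
14 11 13 8 → max 14
11 13 8 15 → max 15
13 8 15 11 → max 15

18, 18, 14, 14, 15, 15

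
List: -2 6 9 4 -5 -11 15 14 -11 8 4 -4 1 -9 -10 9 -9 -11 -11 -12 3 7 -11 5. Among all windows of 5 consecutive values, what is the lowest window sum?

[-2, 6, 9, 4, -5] → sum 12
[6, 9, 4, -5, -11] → sum 3
[9, 4, -5, -11, 15] → sum 12
[4, -5, -11, 15, 14] → sum 17
[-5, -11, 15, 14, -11] → sum 2
[-11, 15, 14, -11, 8] → sum 15
[15, 14, -11, 8, 4] → sum 30
[14, -11, 8, 4, -4] → sum 11
[-11, 8, 4, -4, 1] → sum -2
[8, 4, -4, 1, -9] → sum 0
[4, -4, 1, -9, -10] → sum -18
[-4, 1, -9, -10, 9] → sum -13
[1, -9, -10, 9, -9] → sum -18
[-9, -10, 9, -9, -11] → sum -30
[-10, 9, -9, -11, -11] → sum -32
[9, -9, -11, -11, -12] → sum -34
[-9, -11, -11, -12, 3] → sum -40
[-11, -11, -12, 3, 7] → sum -24
[-11, -12, 3, 7, -11] → sum -24
[-12, 3, 7, -11, 5] → sum -8
Lowest of these is -40.

-40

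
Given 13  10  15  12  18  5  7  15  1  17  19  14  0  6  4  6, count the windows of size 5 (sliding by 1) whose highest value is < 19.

[13, 10, 15, 12, 18] → max 18  < 19 ✓
[10, 15, 12, 18, 5] → max 18  < 19 ✓
[15, 12, 18, 5, 7] → max 18  < 19 ✓
[12, 18, 5, 7, 15] → max 18  < 19 ✓
[18, 5, 7, 15, 1] → max 18  < 19 ✓
[5, 7, 15, 1, 17] → max 17  < 19 ✓
[7, 15, 1, 17, 19] → max 19
[15, 1, 17, 19, 14] → max 19
[1, 17, 19, 14, 0] → max 19
[17, 19, 14, 0, 6] → max 19
[19, 14, 0, 6, 4] → max 19
[14, 0, 6, 4, 6] → max 14  < 19 ✓
7 windows satisfy the condition.

7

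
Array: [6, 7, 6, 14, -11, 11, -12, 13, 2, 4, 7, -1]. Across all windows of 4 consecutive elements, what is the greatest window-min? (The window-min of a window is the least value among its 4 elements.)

Window mins for each of the 9 positions:
[6, 7, 6, 14] → min 6
[7, 6, 14, -11] → min -11
[6, 14, -11, 11] → min -11
[14, -11, 11, -12] → min -12
[-11, 11, -12, 13] → min -12
[11, -12, 13, 2] → min -12
[-12, 13, 2, 4] → min -12
[13, 2, 4, 7] → min 2
[2, 4, 7, -1] → min -1
Greatest of these is 6.

6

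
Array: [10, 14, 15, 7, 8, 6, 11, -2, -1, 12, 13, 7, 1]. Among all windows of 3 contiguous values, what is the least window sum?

(10, 14, 15) → sum 39
(14, 15, 7) → sum 36
(15, 7, 8) → sum 30
(7, 8, 6) → sum 21
(8, 6, 11) → sum 25
(6, 11, -2) → sum 15
(11, -2, -1) → sum 8
(-2, -1, 12) → sum 9
(-1, 12, 13) → sum 24
(12, 13, 7) → sum 32
(13, 7, 1) → sum 21
Least of these is 8.

8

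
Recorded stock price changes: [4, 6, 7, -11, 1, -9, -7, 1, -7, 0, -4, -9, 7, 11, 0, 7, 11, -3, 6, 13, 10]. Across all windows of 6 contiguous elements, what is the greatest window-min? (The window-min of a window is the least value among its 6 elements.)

(4, 6, 7, -11, 1, -9) → min -11
(6, 7, -11, 1, -9, -7) → min -11
(7, -11, 1, -9, -7, 1) → min -11
(-11, 1, -9, -7, 1, -7) → min -11
(1, -9, -7, 1, -7, 0) → min -9
(-9, -7, 1, -7, 0, -4) → min -9
(-7, 1, -7, 0, -4, -9) → min -9
(1, -7, 0, -4, -9, 7) → min -9
(-7, 0, -4, -9, 7, 11) → min -9
(0, -4, -9, 7, 11, 0) → min -9
(-4, -9, 7, 11, 0, 7) → min -9
(-9, 7, 11, 0, 7, 11) → min -9
(7, 11, 0, 7, 11, -3) → min -3
(11, 0, 7, 11, -3, 6) → min -3
(0, 7, 11, -3, 6, 13) → min -3
(7, 11, -3, 6, 13, 10) → min -3
Greatest of these is -3.

-3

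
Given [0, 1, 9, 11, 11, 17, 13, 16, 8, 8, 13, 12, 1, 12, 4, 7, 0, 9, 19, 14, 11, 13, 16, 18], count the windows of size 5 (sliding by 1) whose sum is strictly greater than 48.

(0, 1, 9, 11, 11) → sum 32
(1, 9, 11, 11, 17) → sum 49  > 48 ✓
(9, 11, 11, 17, 13) → sum 61  > 48 ✓
(11, 11, 17, 13, 16) → sum 68  > 48 ✓
(11, 17, 13, 16, 8) → sum 65  > 48 ✓
(17, 13, 16, 8, 8) → sum 62  > 48 ✓
(13, 16, 8, 8, 13) → sum 58  > 48 ✓
(16, 8, 8, 13, 12) → sum 57  > 48 ✓
(8, 8, 13, 12, 1) → sum 42
(8, 13, 12, 1, 12) → sum 46
(13, 12, 1, 12, 4) → sum 42
(12, 1, 12, 4, 7) → sum 36
(1, 12, 4, 7, 0) → sum 24
(12, 4, 7, 0, 9) → sum 32
(4, 7, 0, 9, 19) → sum 39
(7, 0, 9, 19, 14) → sum 49  > 48 ✓
(0, 9, 19, 14, 11) → sum 53  > 48 ✓
(9, 19, 14, 11, 13) → sum 66  > 48 ✓
(19, 14, 11, 13, 16) → sum 73  > 48 ✓
(14, 11, 13, 16, 18) → sum 72  > 48 ✓
12 windows satisfy the condition.

12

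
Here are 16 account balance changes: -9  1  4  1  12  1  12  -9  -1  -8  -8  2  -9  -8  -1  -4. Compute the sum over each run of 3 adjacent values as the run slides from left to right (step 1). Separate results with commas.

[-9, 1, 4] → sum -4
[1, 4, 1] → sum 6
[4, 1, 12] → sum 17
[1, 12, 1] → sum 14
[12, 1, 12] → sum 25
[1, 12, -9] → sum 4
[12, -9, -1] → sum 2
[-9, -1, -8] → sum -18
[-1, -8, -8] → sum -17
[-8, -8, 2] → sum -14
[-8, 2, -9] → sum -15
[2, -9, -8] → sum -15
[-9, -8, -1] → sum -18
[-8, -1, -4] → sum -13

-4, 6, 17, 14, 25, 4, 2, -18, -17, -14, -15, -15, -18, -13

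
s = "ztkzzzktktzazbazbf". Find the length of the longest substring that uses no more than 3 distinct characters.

11

[z] 1 distinct, len 1
[z, t] 2 distinct, len 2
[z, t, k] 3 distinct, len 3
[z, t, k, z] 3 distinct, len 4
[z, t, k, z, z] 3 distinct, len 5
[z, t, k, z, z, z] 3 distinct, len 6
[z, t, k, z, z, z, k] 3 distinct, len 7
[z, t, k, z, z, z, k, t] 3 distinct, len 8
[z, t, k, z, z, z, k, t, k] 3 distinct, len 9
[z, t, k, z, z, z, k, t, k, t] 3 distinct, len 10
[z, t, k, z, z, z, k, t, k, t, z] 3 distinct, len 11
[t, z, a] 3 distinct, len 3
[t, z, a, z] 3 distinct, len 4
[z, a, z, b] 3 distinct, len 4
[z, a, z, b, a] 3 distinct, len 5
[z, a, z, b, a, z] 3 distinct, len 6
[z, a, z, b, a, z, b] 3 distinct, len 7
[z, b, f] 3 distinct, len 3
Longest length with ≤3 distinct: 11.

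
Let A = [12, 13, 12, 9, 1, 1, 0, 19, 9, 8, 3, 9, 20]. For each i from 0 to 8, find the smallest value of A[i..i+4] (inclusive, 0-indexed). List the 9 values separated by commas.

(12, 13, 12, 9, 1) → min 1
(13, 12, 9, 1, 1) → min 1
(12, 9, 1, 1, 0) → min 0
(9, 1, 1, 0, 19) → min 0
(1, 1, 0, 19, 9) → min 0
(1, 0, 19, 9, 8) → min 0
(0, 19, 9, 8, 3) → min 0
(19, 9, 8, 3, 9) → min 3
(9, 8, 3, 9, 20) → min 3

1, 1, 0, 0, 0, 0, 0, 3, 3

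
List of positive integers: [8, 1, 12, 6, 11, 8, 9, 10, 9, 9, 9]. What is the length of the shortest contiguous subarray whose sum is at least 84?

10

add 8: running sum 8 < 84
add 1: running sum 9 < 84
add 12: running sum 21 < 84
add 6: running sum 27 < 84
add 11: running sum 38 < 84
add 8: running sum 46 < 84
add 9: running sum 55 < 84
add 10: running sum 65 < 84
add 9: running sum 74 < 84
add 9: running sum 83 < 84
add 9: shortest ending here [1, 12, 6, 11, 8, 9, 10, 9, 9, 9] sum 84, len 10
Shortest qualifying length: 10.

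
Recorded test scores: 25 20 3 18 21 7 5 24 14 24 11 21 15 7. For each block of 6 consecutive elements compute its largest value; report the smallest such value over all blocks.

21

Each size-6 window and its max:
(25, 20, 3, 18, 21, 7) → max 25
(20, 3, 18, 21, 7, 5) → max 21
(3, 18, 21, 7, 5, 24) → max 24
(18, 21, 7, 5, 24, 14) → max 24
(21, 7, 5, 24, 14, 24) → max 24
(7, 5, 24, 14, 24, 11) → max 24
(5, 24, 14, 24, 11, 21) → max 24
(24, 14, 24, 11, 21, 15) → max 24
(14, 24, 11, 21, 15, 7) → max 24
Smallest of these is 21.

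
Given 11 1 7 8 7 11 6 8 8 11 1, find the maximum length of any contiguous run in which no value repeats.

4

[11] len 1
[11, 1] len 2
[11, 1, 7] len 3
[11, 1, 7, 8] len 4
[8, 7] len 2
[8, 7, 11] len 3
[8, 7, 11, 6] len 4
[7, 11, 6, 8] len 4
[8] len 1
[8, 11] len 2
[8, 11, 1] len 3
Longest all-distinct length: 4.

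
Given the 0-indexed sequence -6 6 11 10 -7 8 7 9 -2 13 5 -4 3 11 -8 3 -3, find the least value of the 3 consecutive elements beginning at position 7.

Elements at indices 7..9: 9, -2, 13
min(9, -2, 13) = -2

-2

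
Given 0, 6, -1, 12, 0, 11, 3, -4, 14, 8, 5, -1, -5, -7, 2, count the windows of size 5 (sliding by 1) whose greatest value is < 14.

6

(0, 6, -1, 12, 0) → max 12  < 14 ✓
(6, -1, 12, 0, 11) → max 12  < 14 ✓
(-1, 12, 0, 11, 3) → max 12  < 14 ✓
(12, 0, 11, 3, -4) → max 12  < 14 ✓
(0, 11, 3, -4, 14) → max 14
(11, 3, -4, 14, 8) → max 14
(3, -4, 14, 8, 5) → max 14
(-4, 14, 8, 5, -1) → max 14
(14, 8, 5, -1, -5) → max 14
(8, 5, -1, -5, -7) → max 8  < 14 ✓
(5, -1, -5, -7, 2) → max 5  < 14 ✓
6 windows satisfy the condition.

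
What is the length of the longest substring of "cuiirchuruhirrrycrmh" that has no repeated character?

[c] len 1
[c, u] len 2
[c, u, i] len 3
[i] len 1
[i, r] len 2
[i, r, c] len 3
[i, r, c, h] len 4
[i, r, c, h, u] len 5
[c, h, u, r] len 4
[r, u] len 2
[r, u, h] len 3
[r, u, h, i] len 4
[u, h, i, r] len 4
[r] len 1
[r] len 1
[r, y] len 2
[r, y, c] len 3
[y, c, r] len 3
[y, c, r, m] len 4
[y, c, r, m, h] len 5
Longest all-distinct length: 5.

5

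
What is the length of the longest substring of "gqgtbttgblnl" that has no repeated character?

add g: [g] len 1
add q: [g, q] len 2
add g (repeat g, move left end past it): [q, g] len 2
add t: [q, g, t] len 3
add b: [q, g, t, b] len 4
add t (repeat t, move left end past it): [b, t] len 2
add t (repeat t, move left end past it): [t] len 1
add g: [t, g] len 2
add b: [t, g, b] len 3
add l: [t, g, b, l] len 4
add n: [t, g, b, l, n] len 5
add l (repeat l, move left end past it): [n, l] len 2
Longest all-distinct length: 5.

5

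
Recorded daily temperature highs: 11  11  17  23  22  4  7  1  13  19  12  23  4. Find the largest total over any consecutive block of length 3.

62

Window sums for each of the 11 positions:
[11, 11, 17] → sum 39
[11, 17, 23] → sum 51
[17, 23, 22] → sum 62
[23, 22, 4] → sum 49
[22, 4, 7] → sum 33
[4, 7, 1] → sum 12
[7, 1, 13] → sum 21
[1, 13, 19] → sum 33
[13, 19, 12] → sum 44
[19, 12, 23] → sum 54
[12, 23, 4] → sum 39
Largest of these is 62.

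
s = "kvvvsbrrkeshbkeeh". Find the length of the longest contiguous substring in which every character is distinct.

[k] len 1
[k, v] len 2
[v] len 1
[v] len 1
[v, s] len 2
[v, s, b] len 3
[v, s, b, r] len 4
[r] len 1
[r, k] len 2
[r, k, e] len 3
[r, k, e, s] len 4
[r, k, e, s, h] len 5
[r, k, e, s, h, b] len 6
[e, s, h, b, k] len 5
[s, h, b, k, e] len 5
[e] len 1
[e, h] len 2
Longest all-distinct length: 6.

6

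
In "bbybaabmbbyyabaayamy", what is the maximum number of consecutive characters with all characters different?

add b: [b] len 1
add b (repeat b, move left end past it): [b] len 1
add y: [b, y] len 2
add b (repeat b, move left end past it): [y, b] len 2
add a: [y, b, a] len 3
add a (repeat a, move left end past it): [a] len 1
add b: [a, b] len 2
add m: [a, b, m] len 3
add b (repeat b, move left end past it): [m, b] len 2
add b (repeat b, move left end past it): [b] len 1
add y: [b, y] len 2
add y (repeat y, move left end past it): [y] len 1
add a: [y, a] len 2
add b: [y, a, b] len 3
add a (repeat a, move left end past it): [b, a] len 2
add a (repeat a, move left end past it): [a] len 1
add y: [a, y] len 2
add a (repeat a, move left end past it): [y, a] len 2
add m: [y, a, m] len 3
add y (repeat y, move left end past it): [a, m, y] len 3
Longest all-distinct length: 3.

3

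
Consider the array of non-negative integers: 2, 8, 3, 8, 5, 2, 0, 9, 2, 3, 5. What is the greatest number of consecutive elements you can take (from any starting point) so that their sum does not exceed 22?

Extend to the right; shrink from the left whenever the sum exceeds 22:
add 2: [2] sum 2, len 1
add 8: [2, 8] sum 10, len 2
add 3: [2, 8, 3] sum 13, len 3
add 8: [2, 8, 3, 8] sum 21, len 4
add 5: [3, 8, 5] sum 16, len 3
add 2: [3, 8, 5, 2] sum 18, len 4
add 0: [3, 8, 5, 2, 0] sum 18, len 5
add 9: [5, 2, 0, 9] sum 16, len 4
add 2: [5, 2, 0, 9, 2] sum 18, len 5
add 3: [5, 2, 0, 9, 2, 3] sum 21, len 6
add 5: [2, 0, 9, 2, 3, 5] sum 21, len 6
Longest length seen: 6.

6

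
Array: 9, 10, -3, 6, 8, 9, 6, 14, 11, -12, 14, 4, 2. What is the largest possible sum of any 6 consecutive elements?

[9, 10, -3, 6, 8, 9] → sum 39
[10, -3, 6, 8, 9, 6] → sum 36
[-3, 6, 8, 9, 6, 14] → sum 40
[6, 8, 9, 6, 14, 11] → sum 54
[8, 9, 6, 14, 11, -12] → sum 36
[9, 6, 14, 11, -12, 14] → sum 42
[6, 14, 11, -12, 14, 4] → sum 37
[14, 11, -12, 14, 4, 2] → sum 33
Largest of these is 54.

54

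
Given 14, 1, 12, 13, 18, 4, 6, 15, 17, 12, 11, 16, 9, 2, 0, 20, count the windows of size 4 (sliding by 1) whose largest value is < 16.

(14, 1, 12, 13) → max 14  < 16 ✓
(1, 12, 13, 18) → max 18
(12, 13, 18, 4) → max 18
(13, 18, 4, 6) → max 18
(18, 4, 6, 15) → max 18
(4, 6, 15, 17) → max 17
(6, 15, 17, 12) → max 17
(15, 17, 12, 11) → max 17
(17, 12, 11, 16) → max 17
(12, 11, 16, 9) → max 16
(11, 16, 9, 2) → max 16
(16, 9, 2, 0) → max 16
(9, 2, 0, 20) → max 20
1 window satisfy the condition.

1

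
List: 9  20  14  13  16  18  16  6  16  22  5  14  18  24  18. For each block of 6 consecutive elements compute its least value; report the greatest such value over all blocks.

[9, 20, 14, 13, 16, 18] → min 9
[20, 14, 13, 16, 18, 16] → min 13
[14, 13, 16, 18, 16, 6] → min 6
[13, 16, 18, 16, 6, 16] → min 6
[16, 18, 16, 6, 16, 22] → min 6
[18, 16, 6, 16, 22, 5] → min 5
[16, 6, 16, 22, 5, 14] → min 5
[6, 16, 22, 5, 14, 18] → min 5
[16, 22, 5, 14, 18, 24] → min 5
[22, 5, 14, 18, 24, 18] → min 5
Greatest of these is 13.

13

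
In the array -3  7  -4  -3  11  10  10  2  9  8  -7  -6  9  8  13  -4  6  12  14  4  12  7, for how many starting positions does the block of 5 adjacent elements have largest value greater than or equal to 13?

(-3, 7, -4, -3, 11) → max 11
(7, -4, -3, 11, 10) → max 11
(-4, -3, 11, 10, 10) → max 11
(-3, 11, 10, 10, 2) → max 11
(11, 10, 10, 2, 9) → max 11
(10, 10, 2, 9, 8) → max 10
(10, 2, 9, 8, -7) → max 10
(2, 9, 8, -7, -6) → max 9
(9, 8, -7, -6, 9) → max 9
(8, -7, -6, 9, 8) → max 9
(-7, -6, 9, 8, 13) → max 13  ≥ 13 ✓
(-6, 9, 8, 13, -4) → max 13  ≥ 13 ✓
(9, 8, 13, -4, 6) → max 13  ≥ 13 ✓
(8, 13, -4, 6, 12) → max 13  ≥ 13 ✓
(13, -4, 6, 12, 14) → max 14  ≥ 13 ✓
(-4, 6, 12, 14, 4) → max 14  ≥ 13 ✓
(6, 12, 14, 4, 12) → max 14  ≥ 13 ✓
(12, 14, 4, 12, 7) → max 14  ≥ 13 ✓
8 windows satisfy the condition.

8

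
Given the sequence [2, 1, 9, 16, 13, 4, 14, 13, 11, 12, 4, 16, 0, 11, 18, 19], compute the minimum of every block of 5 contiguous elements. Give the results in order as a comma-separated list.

1, 1, 4, 4, 4, 4, 4, 4, 0, 0, 0, 0

Sliding a size-5 window across the 16 values:
[2, 1, 9, 16, 13] → min 1
[1, 9, 16, 13, 4] → min 1
[9, 16, 13, 4, 14] → min 4
[16, 13, 4, 14, 13] → min 4
[13, 4, 14, 13, 11] → min 4
[4, 14, 13, 11, 12] → min 4
[14, 13, 11, 12, 4] → min 4
[13, 11, 12, 4, 16] → min 4
[11, 12, 4, 16, 0] → min 0
[12, 4, 16, 0, 11] → min 0
[4, 16, 0, 11, 18] → min 0
[16, 0, 11, 18, 19] → min 0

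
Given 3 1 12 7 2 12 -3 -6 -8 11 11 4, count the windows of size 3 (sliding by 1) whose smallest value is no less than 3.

[3, 1, 12] → min 1
[1, 12, 7] → min 1
[12, 7, 2] → min 2
[7, 2, 12] → min 2
[2, 12, -3] → min -3
[12, -3, -6] → min -6
[-3, -6, -8] → min -8
[-6, -8, 11] → min -8
[-8, 11, 11] → min -8
[11, 11, 4] → min 4  ≥ 3 ✓
1 window satisfy the condition.

1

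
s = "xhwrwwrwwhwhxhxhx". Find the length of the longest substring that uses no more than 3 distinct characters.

[x] 1 distinct, len 1
[x, h] 2 distinct, len 2
[x, h, w] 3 distinct, len 3
[h, w, r] 3 distinct, len 3
[h, w, r, w] 3 distinct, len 4
[h, w, r, w, w] 3 distinct, len 5
[h, w, r, w, w, r] 3 distinct, len 6
[h, w, r, w, w, r, w] 3 distinct, len 7
[h, w, r, w, w, r, w, w] 3 distinct, len 8
[h, w, r, w, w, r, w, w, h] 3 distinct, len 9
[h, w, r, w, w, r, w, w, h, w] 3 distinct, len 10
[h, w, r, w, w, r, w, w, h, w, h] 3 distinct, len 11
[w, w, h, w, h, x] 3 distinct, len 6
[w, w, h, w, h, x, h] 3 distinct, len 7
[w, w, h, w, h, x, h, x] 3 distinct, len 8
[w, w, h, w, h, x, h, x, h] 3 distinct, len 9
[w, w, h, w, h, x, h, x, h, x] 3 distinct, len 10
Longest length with ≤3 distinct: 11.

11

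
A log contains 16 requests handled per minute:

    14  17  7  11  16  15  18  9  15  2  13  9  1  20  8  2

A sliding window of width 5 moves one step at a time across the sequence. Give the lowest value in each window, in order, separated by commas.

7, 7, 7, 9, 9, 2, 2, 2, 1, 1, 1, 1

(14, 17, 7, 11, 16) → min 7
(17, 7, 11, 16, 15) → min 7
(7, 11, 16, 15, 18) → min 7
(11, 16, 15, 18, 9) → min 9
(16, 15, 18, 9, 15) → min 9
(15, 18, 9, 15, 2) → min 2
(18, 9, 15, 2, 13) → min 2
(9, 15, 2, 13, 9) → min 2
(15, 2, 13, 9, 1) → min 1
(2, 13, 9, 1, 20) → min 1
(13, 9, 1, 20, 8) → min 1
(9, 1, 20, 8, 2) → min 1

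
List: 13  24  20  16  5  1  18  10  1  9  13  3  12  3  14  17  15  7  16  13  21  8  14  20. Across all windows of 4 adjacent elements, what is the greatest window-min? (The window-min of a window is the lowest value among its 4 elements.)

[13, 24, 20, 16] → min 13
[24, 20, 16, 5] → min 5
[20, 16, 5, 1] → min 1
[16, 5, 1, 18] → min 1
[5, 1, 18, 10] → min 1
[1, 18, 10, 1] → min 1
[18, 10, 1, 9] → min 1
[10, 1, 9, 13] → min 1
[1, 9, 13, 3] → min 1
[9, 13, 3, 12] → min 3
[13, 3, 12, 3] → min 3
[3, 12, 3, 14] → min 3
[12, 3, 14, 17] → min 3
[3, 14, 17, 15] → min 3
[14, 17, 15, 7] → min 7
[17, 15, 7, 16] → min 7
[15, 7, 16, 13] → min 7
[7, 16, 13, 21] → min 7
[16, 13, 21, 8] → min 8
[13, 21, 8, 14] → min 8
[21, 8, 14, 20] → min 8
Greatest of these is 13.

13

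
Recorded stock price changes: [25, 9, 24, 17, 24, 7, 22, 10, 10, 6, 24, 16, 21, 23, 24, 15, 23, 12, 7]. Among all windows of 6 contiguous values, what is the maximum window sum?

123

Window sums for each of the 14 positions:
(25, 9, 24, 17, 24, 7) → sum 106
(9, 24, 17, 24, 7, 22) → sum 103
(24, 17, 24, 7, 22, 10) → sum 104
(17, 24, 7, 22, 10, 10) → sum 90
(24, 7, 22, 10, 10, 6) → sum 79
(7, 22, 10, 10, 6, 24) → sum 79
(22, 10, 10, 6, 24, 16) → sum 88
(10, 10, 6, 24, 16, 21) → sum 87
(10, 6, 24, 16, 21, 23) → sum 100
(6, 24, 16, 21, 23, 24) → sum 114
(24, 16, 21, 23, 24, 15) → sum 123
(16, 21, 23, 24, 15, 23) → sum 122
(21, 23, 24, 15, 23, 12) → sum 118
(23, 24, 15, 23, 12, 7) → sum 104
Maximum of these is 123.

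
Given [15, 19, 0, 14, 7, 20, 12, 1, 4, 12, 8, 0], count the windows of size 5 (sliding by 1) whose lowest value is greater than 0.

4

[15, 19, 0, 14, 7] → min 0
[19, 0, 14, 7, 20] → min 0
[0, 14, 7, 20, 12] → min 0
[14, 7, 20, 12, 1] → min 1  > 0 ✓
[7, 20, 12, 1, 4] → min 1  > 0 ✓
[20, 12, 1, 4, 12] → min 1  > 0 ✓
[12, 1, 4, 12, 8] → min 1  > 0 ✓
[1, 4, 12, 8, 0] → min 0
4 windows satisfy the condition.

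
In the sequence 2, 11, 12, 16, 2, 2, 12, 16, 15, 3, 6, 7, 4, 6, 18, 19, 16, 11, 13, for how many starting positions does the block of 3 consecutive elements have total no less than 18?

13

(2, 11, 12) → sum 25  ≥ 18 ✓
(11, 12, 16) → sum 39  ≥ 18 ✓
(12, 16, 2) → sum 30  ≥ 18 ✓
(16, 2, 2) → sum 20  ≥ 18 ✓
(2, 2, 12) → sum 16
(2, 12, 16) → sum 30  ≥ 18 ✓
(12, 16, 15) → sum 43  ≥ 18 ✓
(16, 15, 3) → sum 34  ≥ 18 ✓
(15, 3, 6) → sum 24  ≥ 18 ✓
(3, 6, 7) → sum 16
(6, 7, 4) → sum 17
(7, 4, 6) → sum 17
(4, 6, 18) → sum 28  ≥ 18 ✓
(6, 18, 19) → sum 43  ≥ 18 ✓
(18, 19, 16) → sum 53  ≥ 18 ✓
(19, 16, 11) → sum 46  ≥ 18 ✓
(16, 11, 13) → sum 40  ≥ 18 ✓
13 windows satisfy the condition.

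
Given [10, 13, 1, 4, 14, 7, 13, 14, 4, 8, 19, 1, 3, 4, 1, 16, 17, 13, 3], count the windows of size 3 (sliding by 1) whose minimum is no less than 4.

[10, 13, 1] → min 1
[13, 1, 4] → min 1
[1, 4, 14] → min 1
[4, 14, 7] → min 4  ≥ 4 ✓
[14, 7, 13] → min 7  ≥ 4 ✓
[7, 13, 14] → min 7  ≥ 4 ✓
[13, 14, 4] → min 4  ≥ 4 ✓
[14, 4, 8] → min 4  ≥ 4 ✓
[4, 8, 19] → min 4  ≥ 4 ✓
[8, 19, 1] → min 1
[19, 1, 3] → min 1
[1, 3, 4] → min 1
[3, 4, 1] → min 1
[4, 1, 16] → min 1
[1, 16, 17] → min 1
[16, 17, 13] → min 13  ≥ 4 ✓
[17, 13, 3] → min 3
7 windows satisfy the condition.

7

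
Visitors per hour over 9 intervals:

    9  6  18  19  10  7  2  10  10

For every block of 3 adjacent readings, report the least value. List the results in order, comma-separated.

6, 6, 10, 7, 2, 2, 2

[9, 6, 18] → min 6
[6, 18, 19] → min 6
[18, 19, 10] → min 10
[19, 10, 7] → min 7
[10, 7, 2] → min 2
[7, 2, 10] → min 2
[2, 10, 10] → min 2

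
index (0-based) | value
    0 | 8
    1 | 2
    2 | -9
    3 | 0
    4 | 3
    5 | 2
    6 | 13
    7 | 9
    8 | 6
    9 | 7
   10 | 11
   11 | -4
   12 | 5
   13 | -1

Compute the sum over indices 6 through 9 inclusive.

Elements at indices 6..9: 13, 9, 6, 7
sum(13, 9, 6, 7) = 35

35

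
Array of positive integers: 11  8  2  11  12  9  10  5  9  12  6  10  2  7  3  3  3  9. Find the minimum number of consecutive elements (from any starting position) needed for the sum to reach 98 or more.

12

Extend right; whenever the sum reaches 98, record the length and shrink from the left:
add 11: running sum 11 < 98
add 8: running sum 19 < 98
add 2: running sum 21 < 98
add 11: running sum 32 < 98
add 12: running sum 44 < 98
add 9: running sum 53 < 98
add 10: running sum 63 < 98
add 5: running sum 68 < 98
add 9: running sum 77 < 98
add 12: running sum 89 < 98
add 6: running sum 95 < 98
end 11: [11, 8, 2, 11, 12, 9, 10, 5, 9, 12, 6, 10] sum 105, len 12
end 12: [11, 8, 2, 11, 12, 9, 10, 5, 9, 12, 6, 10, 2] sum 107, len 13
end 13: [8, 2, 11, 12, 9, 10, 5, 9, 12, 6, 10, 2, 7] sum 103, len 13
end 14: [2, 11, 12, 9, 10, 5, 9, 12, 6, 10, 2, 7, 3] sum 98, len 13
end 15: [11, 12, 9, 10, 5, 9, 12, 6, 10, 2, 7, 3, 3] sum 99, len 13
end 16: [11, 12, 9, 10, 5, 9, 12, 6, 10, 2, 7, 3, 3, 3] sum 102, len 14
end 17: [12, 9, 10, 5, 9, 12, 6, 10, 2, 7, 3, 3, 3, 9] sum 100, len 14
Shortest qualifying length: 12.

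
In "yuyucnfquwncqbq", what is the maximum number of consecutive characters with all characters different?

6

add y: [y] len 1
add u: [y, u] len 2
add y (repeat y, move left end past it): [u, y] len 2
add u (repeat u, move left end past it): [y, u] len 2
add c: [y, u, c] len 3
add n: [y, u, c, n] len 4
add f: [y, u, c, n, f] len 5
add q: [y, u, c, n, f, q] len 6
add u (repeat u, move left end past it): [c, n, f, q, u] len 5
add w: [c, n, f, q, u, w] len 6
add n (repeat n, move left end past it): [f, q, u, w, n] len 5
add c: [f, q, u, w, n, c] len 6
add q (repeat q, move left end past it): [u, w, n, c, q] len 5
add b: [u, w, n, c, q, b] len 6
add q (repeat q, move left end past it): [b, q] len 2
Longest all-distinct length: 6.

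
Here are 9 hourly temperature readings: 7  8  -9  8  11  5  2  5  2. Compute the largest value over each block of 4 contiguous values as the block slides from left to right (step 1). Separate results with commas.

(7, 8, -9, 8) → max 8
(8, -9, 8, 11) → max 11
(-9, 8, 11, 5) → max 11
(8, 11, 5, 2) → max 11
(11, 5, 2, 5) → max 11
(5, 2, 5, 2) → max 5

8, 11, 11, 11, 11, 5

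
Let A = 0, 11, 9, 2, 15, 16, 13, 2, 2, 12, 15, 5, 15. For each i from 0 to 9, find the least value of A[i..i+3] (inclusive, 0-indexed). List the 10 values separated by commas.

0, 2, 2, 2, 2, 2, 2, 2, 2, 5

[0, 11, 9, 2] → min 0
[11, 9, 2, 15] → min 2
[9, 2, 15, 16] → min 2
[2, 15, 16, 13] → min 2
[15, 16, 13, 2] → min 2
[16, 13, 2, 2] → min 2
[13, 2, 2, 12] → min 2
[2, 2, 12, 15] → min 2
[2, 12, 15, 5] → min 2
[12, 15, 5, 15] → min 5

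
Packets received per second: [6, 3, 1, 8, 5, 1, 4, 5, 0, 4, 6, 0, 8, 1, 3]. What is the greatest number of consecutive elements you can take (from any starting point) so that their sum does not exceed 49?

→ 6: sum 6, len 1
→ 3: sum 9, len 2
→ 1: sum 10, len 3
→ 8: sum 18, len 4
→ 5: sum 23, len 5
→ 1: sum 24, len 6
→ 4: sum 28, len 7
→ 5: sum 33, len 8
→ 0: sum 33, len 9
→ 4: sum 37, len 10
→ 6: sum 43, len 11
→ 0: sum 43, len 12
→ 8 (dropped 6): sum 45, len 12
→ 1: sum 46, len 13
→ 3: sum 49, len 14
Longest length seen: 14.

14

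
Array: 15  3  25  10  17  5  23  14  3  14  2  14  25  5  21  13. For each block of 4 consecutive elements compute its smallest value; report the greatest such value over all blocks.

5

(15, 3, 25, 10) → min 3
(3, 25, 10, 17) → min 3
(25, 10, 17, 5) → min 5
(10, 17, 5, 23) → min 5
(17, 5, 23, 14) → min 5
(5, 23, 14, 3) → min 3
(23, 14, 3, 14) → min 3
(14, 3, 14, 2) → min 2
(3, 14, 2, 14) → min 2
(14, 2, 14, 25) → min 2
(2, 14, 25, 5) → min 2
(14, 25, 5, 21) → min 5
(25, 5, 21, 13) → min 5
Greatest of these is 5.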